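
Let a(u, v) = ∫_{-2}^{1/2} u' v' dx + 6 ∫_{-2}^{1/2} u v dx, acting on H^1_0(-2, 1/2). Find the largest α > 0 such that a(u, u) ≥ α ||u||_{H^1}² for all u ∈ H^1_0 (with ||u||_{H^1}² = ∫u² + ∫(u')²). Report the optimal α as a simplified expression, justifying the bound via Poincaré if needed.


α = 1

Coercivity of a(·,·) on H^1_0(-2, 1/2) means a(u, u) ≥ α ||u||_{H^1}² for every u ∈ H^1_0.
The interval has length L = 5/2, and Poincaré/coercivity depend only on L. Here a(u, u) = ∫(u')² + (6)·∫u².
Here c = 6 ≥ 1, so a(u,u) = ∫(u')² + c∫u² ≥ ∫(u')² + ∫u² = ||u||_{H^1}², i.e. α = 1 works. No larger α is possible: a(u,u) ≥ α||u||_{H^1}² means (1−α)∫(u')² ≥ (α−c)∫u², and for the modes u_n = sin(nπ(x−x₀)/L) (x₀ the left endpoint) one has ∫u_n²/∫(u_n')² = (L/(nπ))² → 0, so a(u_n,u_n)/||u_n||_{H^1}² → 1. Hence the optimal constant is α = 1.
Therefore α = 1.


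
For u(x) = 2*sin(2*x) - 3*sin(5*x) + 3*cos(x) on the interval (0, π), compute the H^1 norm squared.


||u||_{H^1(0,π)}^2 = 32 + 136*π

u'(x) = -3*sin(x) + 4*cos(2*x) - 15*cos(5*x).
Expand u² and (u')² and integrate term by term on (0, π), using: for integers n ≥ 1, ∫_0^π sin²(nx) dx = ∫_0^π cos²(nx) dx = π/2; for n ≠ n', ∫_0^π sin(nx)sin(n'x) dx = ∫_0^π cos(nx)cos(n'x) dx = 0; and by product-to-sum, ∫_0^π sin(nx)cos(n'x) dx = ½∫_0^π [sin((n+n')x) + sin((n−n')x)] dx, which is 0 when n+n' is even and 2n/(n²−n'²) when n+n' is odd (it need not vanish on (0, π)).
  u² squared terms: (-3)²·∫sin(5x)² dx = 9·π/2 = 9*π/2;  (2)²·∫sin(2x)² dx = 4·π/2 = 2*π;  (3)²·∫cos(x)² dx = 9·π/2 = 9*π/2.
  u² cross terms: 2·(-3)·(2)·∫sin(5x)·sin(2x) dx = -12·(0) = 0;  2·(-3)·(3)·∫sin(5x)·cos(x) dx = -18·(0) = 0;  2·(2)·(3)·∫sin(2x)·cos(x) dx = 12·(4/3) = 16.
  So ∫_0^π u² dx = 9*π/2 + 2*π + 9*π/2 + 0 + 0 + 16 = 16 + 11*π.
  (u')² squared terms: (-15)²·∫cos(5x)² dx = 225·π/2 = 225*π/2;  (-3)²·∫sin(x)² dx = 9·π/2 = 9*π/2;  (4)²·∫cos(2x)² dx = 16·π/2 = 8*π.
  (u')² cross terms: 2·(-15)·(-3)·∫cos(5x)·sin(x) dx = 90·(0) = 0;  2·(-15)·(4)·∫cos(5x)·cos(2x) dx = -120·(0) = 0;  2·(-3)·(4)·∫sin(x)·cos(2x) dx = -24·(-2/3) = 16.
  So ∫_0^π (u')² dx = 225*π/2 + 9*π/2 + 8*π + 0 + 0 + 16 = 16 + 125*π.
||u||_{H^1}^2 = (16 + 11*π) + (16 + 125*π) = 32 + 136*π.


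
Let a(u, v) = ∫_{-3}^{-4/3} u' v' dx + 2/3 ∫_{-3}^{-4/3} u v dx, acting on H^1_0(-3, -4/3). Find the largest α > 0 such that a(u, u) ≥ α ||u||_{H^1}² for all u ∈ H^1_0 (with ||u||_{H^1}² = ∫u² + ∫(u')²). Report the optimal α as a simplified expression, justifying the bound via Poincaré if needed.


α = (50 + 27*π^2)/(3*(25 + 9*π^2))

Coercivity of a(·,·) on H^1_0(-3, -4/3) means a(u, u) ≥ α ||u||_{H^1}² for every u ∈ H^1_0.
The interval has length L = 5/3, and Poincaré/coercivity depend only on L. Here a(u, u) = ∫(u')² + (2/3)·∫u².
Here 0 < c = 2/3 < 1. The condition a(u,u) ≥ α||u||_{H^1}² reads (1−α)∫(u')² ≥ (α−c)∫u². Any admissible α is ≤ 1 (rapidly oscillating u have ∫u²/∫(u')² → 0), and α = 1 would force 0 ≥ (1−c)∫u², impossible since c < 1; so 1−α > 0. By the sharp Poincaré inequality on H^1_0 of an interval of length L, ∫(u')² ≥ (π/L)²∫u² with equality for the first sine mode sin(π(x−x₀)/L) (x₀ the left endpoint), so the inequality holds for all u iff (1−α)(π/L)² ≥ α − c, i.e. α ≤ ((π/L)² + c)/((π/L)² + 1) = (1 + c(L/π)²)/(1 + (L/π)²). With (π/L)² = 9*π^2/25 and c = 2/3, the largest admissible constant is α = ((π/L)² + c)/((π/L)² + 1).
Simplifying, α = (50 + 27*π^2)/(3*(25 + 9*π^2)).


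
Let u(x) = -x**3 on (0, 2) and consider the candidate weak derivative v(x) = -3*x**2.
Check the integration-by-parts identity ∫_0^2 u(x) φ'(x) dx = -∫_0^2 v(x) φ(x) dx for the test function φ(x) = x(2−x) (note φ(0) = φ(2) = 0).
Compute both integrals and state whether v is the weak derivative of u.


LHS = 24/5, RHS = 24/5. Yes, v = u' weakly.

u(x) = -x**3, classical derivative u'(x) = -3*x**2.
φ(x) = x(2−x), so φ'(x) = 2 - 2*x.
Note φ(0) = φ(2) = 0, so the boundary term u·φ vanishes.
LHS = ∫_0^2 u(x) φ'(x) dx = ∫_0^2 (2*x^4 - 2*x^3) dx. Term by term:
  ∫_0^2 2*x^4 dx = 64/5;  ∫_0^2 -2*x^3 dx = -8.
Sum: 64/5 − 8 = 24/5.
So LHS = 24/5.
∫_0^2 v(x) φ(x) dx = ∫_0^2 (3*x^4 - 6*x^3) dx. Term by term:
  ∫_0^2 3*x^4 dx = 96/5;  ∫_0^2 -6*x^3 dx = -24.
Sum: 96/5 − 24 = -24/5.
So RHS = -∫_0^2 v(x) φ(x) dx = 24/5.
LHS = RHS, so the identity holds for this test φ.
Moreover u is smooth here and v(x) = u'(x) = -3*x**2 pointwise, so the identity holds for every test function. Hence v is the weak derivative of u.


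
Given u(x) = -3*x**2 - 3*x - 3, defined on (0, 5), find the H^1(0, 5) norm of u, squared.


||u||_{H^1}^2 = 23655/2

The H^1 norm (squared) on an interval (0, L) is
  ||u||_{H^1}^2 = ∫_0^L u(x)^2 dx + ∫_0^L u'(x)^2 dx.
Compute u'(x) = -6*x - 3.
Then u(x)^2 = 9*x**4 + 18*x**3 + 27*x**2 + 18*x + 9 and u'(x)^2 = 36*x**2 + 36*x + 9.
Integrate each monomial from 0 to 5 using ∫_0^5 c·x^n dx = c·5^(n+1)/(n+1):
  ∫_0^5 u(x)^2 dx = ∫_0^5 (9*x^4 + 18*x^3 + 27*x^2 + 18*x + 9) dx. Term by term:
    ∫_0^5 9*x^4 dx = 5625;  ∫_0^5 18*x^3 dx = 5625/2;  ∫_0^5 27*x^2 dx = 1125;
    ∫_0^5 18*x dx = 225;  ∫_0^5 9 dx = 45.
  Sum: 5625 + 5625/2 + 1125 + 225 + 45 = 19665/2.
  ∫_0^5 u'(x)^2 dx = ∫_0^5 (36*x^2 + 36*x + 9) dx. Term by term:
    ∫_0^5 36*x^2 dx = 1500;  ∫_0^5 36*x dx = 450;  ∫_0^5 9 dx = 45.
  Sum: 1500 + 450 + 45 = 1995.
Adding: ||u||_{H^1}^2 = 19665/2 + 1995 = 23655/2.


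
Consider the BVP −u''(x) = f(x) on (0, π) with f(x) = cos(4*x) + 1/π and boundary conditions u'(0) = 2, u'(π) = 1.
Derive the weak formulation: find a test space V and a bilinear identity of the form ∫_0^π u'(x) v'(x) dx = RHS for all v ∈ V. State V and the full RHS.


V = H^1(0, π) (v unrestricted at boundary; u is determined up to an additive constant); weak form: ∫_0^π u'v' dx = ∫_0^π (cos(4*x) + 1/π) v dx + v(π) − 2·v(0) for all v ∈ V.

Multiply both sides by a test function v and integrate from 0 to π:
  ∫_0^π −u''(x) v(x) dx = ∫_0^π f(x) v(x) dx.
Integrate the LHS by parts once:
  ∫_0^π −u'' v dx = −[u'(x) v(x)]_0^π + ∫_0^π u'(x) v'(x) dx.
Thus ∫_0^π u'(x) v'(x) dx = ∫_0^π f(x) v(x) dx + [u'(x) v(x)]_0^π.
Choose V so that boundary terms are either known or forced to vanish.
u has inhomogeneous Neumann u'(0) = 2, u'(π) = 1. [u' v]_0^π = (1)·v(π) − (2)·v(0) = v(π) − 2·v(0). Take V = H^1(0, π); boundary term becomes part of RHS.
Weak formulation: find u (satisfying any essential BC) such that ∫_0^π u'(x) v'(x) dx = ∫_0^π f v dx + v(π) − 2·v(0) for all v ∈ V (Neumann data are natural BCs: they enter the RHS as boundary terms).
Substituting f(x) = cos(4*x) + 1/π, the right-hand side is ∫_0^π (cos(4*x) + 1/π) v dx + v(π) − 2·v(0).
Compatibility check (pure Neumann): taking v ≡ 1 ∈ V gives 0 = ∫_0^π f dx + (1) − (2), i.e. ∫_0^π f dx must equal u'(0) − u'(π) = 1. Indeed ∫_0^π (cos(4*x) + 1/π) dx = 1, so the data are compatible. The solution is then unique only up to an additive constant (fix it e.g. by requiring ∫_0^π u dx = 0).


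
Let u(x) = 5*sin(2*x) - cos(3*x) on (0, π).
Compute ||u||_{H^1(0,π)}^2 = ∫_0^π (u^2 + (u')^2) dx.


||u||_{H^1(0,π)}^2 = 80 + 135*π/2

u'(x) = 3*sin(3*x) + 10*cos(2*x).
Expand u² and (u')² and integrate term by term on (0, π), using: for integers n ≥ 1, ∫_0^π sin²(nx) dx = ∫_0^π cos²(nx) dx = π/2; for n ≠ n', ∫_0^π sin(nx)sin(n'x) dx = ∫_0^π cos(nx)cos(n'x) dx = 0; and by product-to-sum, ∫_0^π sin(nx)cos(n'x) dx = ½∫_0^π [sin((n+n')x) + sin((n−n')x)] dx, which is 0 when n+n' is even and 2n/(n²−n'²) when n+n' is odd (it need not vanish on (0, π)).
  u² squared terms: (-1)²·∫cos(3x)² dx = 1·π/2 = π/2;  (5)²·∫sin(2x)² dx = 25·π/2 = 25*π/2.
  u² cross terms: 2·(-1)·(5)·∫cos(3x)·sin(2x) dx = -10·(-4/5) = 8.
  So ∫_0^π u² dx = π/2 + 25*π/2 + 8 = 8 + 13*π.
  (u')² squared terms: (3)²·∫sin(3x)² dx = 9·π/2 = 9*π/2;  (10)²·∫cos(2x)² dx = 100·π/2 = 50*π.
  (u')² cross terms: 2·(3)·(10)·∫sin(3x)·cos(2x) dx = 60·(6/5) = 72.
  So ∫_0^π (u')² dx = 9*π/2 + 50*π + 72 = 72 + 109*π/2.
||u||_{H^1}^2 = (8 + 13*π) + (72 + 109*π/2) = 80 + 135*π/2.


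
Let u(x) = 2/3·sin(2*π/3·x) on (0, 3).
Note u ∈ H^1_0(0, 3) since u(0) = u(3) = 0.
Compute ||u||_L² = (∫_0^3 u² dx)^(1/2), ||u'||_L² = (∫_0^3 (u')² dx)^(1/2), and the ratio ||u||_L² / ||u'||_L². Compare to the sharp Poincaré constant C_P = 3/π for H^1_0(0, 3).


||u||_L² / ||u'||_L² = 3/(2*π) < C_P = 3/π.

u(x) = 2/3·sin(2*π/3·x), so u'(x) = 4*π*cos(2*π*x/3)/9.
Writing u(x) = A·sin(kπx/L) with A = 2/3 and k = 2, use ∫_0^L sin²(kπx/L) dx = L/2 and ∫_0^L cos²(kπx/L) dx = L/2.
u² = 4/9·sin²(2*π/3·x) and (u')² = 16*π^2/81·cos²(2*π/3·x), and each of sin², cos² integrates to L/2 = 3/2 over (0, 3).
∫_0^3 u² dx = 2/3, so ||u||_L² = sqrt(6)/3.
∫_0^3 (u')² dx = 8*π^2/27, so ||u'||_L² = 2*sqrt(6)*π/9.
Ratio ||u||_L² / ||u'||_L² = 3/(2*π).
Sharp Poincaré constant on H^1_0(0, 3) is C_P = L/π = 3/π, achieved by sin(π/3·x).
This is the k = 2 harmonic; the ratio L/(kπ) is strictly less than C_P = L/π, consistent with the sharp inequality ||u||_L² ≤ C_P ||u'||_L².


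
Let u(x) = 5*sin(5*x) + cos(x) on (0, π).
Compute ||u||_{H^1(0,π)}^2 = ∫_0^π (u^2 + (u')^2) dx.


||u||_{H^1(0,π)}^2 = 326*π

u'(x) = -sin(x) + 25*cos(5*x).
Expand u² and (u')² and integrate term by term on (0, π), using: for integers n ≥ 1, ∫_0^π sin²(nx) dx = ∫_0^π cos²(nx) dx = π/2; for n ≠ n', ∫_0^π sin(nx)sin(n'x) dx = ∫_0^π cos(nx)cos(n'x) dx = 0; and by product-to-sum, ∫_0^π sin(nx)cos(n'x) dx = ½∫_0^π [sin((n+n')x) + sin((n−n')x)] dx, which is 0 when n+n' is even and 2n/(n²−n'²) when n+n' is odd (it need not vanish on (0, π)).
  u² squared terms: (5)²·∫sin(5x)² dx = 25·π/2 = 25*π/2;  (1)²·∫cos(x)² dx = 1·π/2 = π/2.
  u² cross terms: 2·(5)·(1)·∫sin(5x)·cos(x) dx = 10·(0) = 0.
  So ∫_0^π u² dx = 25*π/2 + π/2 + 0 = 13*π.
  (u')² squared terms: (-1)²·∫sin(x)² dx = 1·π/2 = π/2;  (25)²·∫cos(5x)² dx = 625·π/2 = 625*π/2.
  (u')² cross terms: 2·(-1)·(25)·∫sin(x)·cos(5x) dx = -50·(0) = 0.
  So ∫_0^π (u')² dx = π/2 + 625*π/2 + 0 = 313*π.
||u||_{H^1}^2 = (13*π) + (313*π) = 326*π.


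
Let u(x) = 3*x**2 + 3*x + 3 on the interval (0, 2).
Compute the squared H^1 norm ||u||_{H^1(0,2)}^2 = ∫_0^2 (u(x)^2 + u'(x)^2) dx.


||u||_{H^1}^2 = 2208/5

The H^1 norm (squared) on an interval (0, L) is
  ||u||_{H^1}^2 = ∫_0^L u(x)^2 dx + ∫_0^L u'(x)^2 dx.
Compute u'(x) = 6*x + 3.
Then u(x)^2 = 9*x**4 + 18*x**3 + 27*x**2 + 18*x + 9 and u'(x)^2 = 36*x**2 + 36*x + 9.
Integrate each monomial from 0 to 2 using ∫_0^2 c·x^n dx = c·2^(n+1)/(n+1):
  ∫_0^2 u(x)^2 dx = ∫_0^2 (9*x^4 + 18*x^3 + 27*x^2 + 18*x + 9) dx. Term by term:
    ∫_0^2 9*x^4 dx = 288/5;  ∫_0^2 18*x^3 dx = 72;  ∫_0^2 27*x^2 dx = 72;
    ∫_0^2 18*x dx = 36;  ∫_0^2 9 dx = 18.
  Sum: 288/5 + 72 + 72 + 36 + 18 = 1278/5.
  ∫_0^2 u'(x)^2 dx = ∫_0^2 (36*x^2 + 36*x + 9) dx. Term by term:
    ∫_0^2 36*x^2 dx = 96;  ∫_0^2 36*x dx = 72;  ∫_0^2 9 dx = 18.
  Sum: 96 + 72 + 18 = 186.
Adding: ||u||_{H^1}^2 = 1278/5 + 186 = 2208/5.


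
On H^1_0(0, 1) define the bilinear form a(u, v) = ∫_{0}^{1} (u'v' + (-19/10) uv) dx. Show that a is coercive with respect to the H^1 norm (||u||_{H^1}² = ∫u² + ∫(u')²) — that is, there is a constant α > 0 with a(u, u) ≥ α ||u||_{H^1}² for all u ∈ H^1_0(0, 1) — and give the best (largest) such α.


α = (-19/10 + π^2)/(1 + π^2)

Coercivity of a(·,·) on H^1_0(0, 1) means a(u, u) ≥ α ||u||_{H^1}² for every u ∈ H^1_0.
The interval has length L = 1, and Poincaré/coercivity depend only on L. Here a(u, u) = ∫(u')² + (-19/10)·∫u².
Here c = -19/10 < 0 with |c| < (π/L)² = π^2, so coercivity still holds. The condition a(u,u) ≥ α||u||_{H^1}² reads (1−α)∫(u')² ≥ (α−c)∫u². Any admissible α is ≤ 1 (rapidly oscillating u have ∫u²/∫(u')² → 0), and α = 1 would force 0 ≥ (1−c)∫u², impossible since c < 1; so 1−α > 0. By the sharp Poincaré inequality on H^1_0 of an interval of length L, ∫(u')² ≥ (π/L)²∫u² with equality for the first sine mode sin(π(x−x₀)/L) (x₀ the left endpoint), so the inequality holds for all u iff (1−α)(π/L)² ≥ α − c, i.e. α ≤ ((π/L)² + c)/((π/L)² + 1) = (1 + c(L/π)²)/(1 + (L/π)²). (Direct route, valid since c ≤ 0: Poincaré gives c∫u² ≥ c(L/π)²∫(u')², so a(u,u) ≥ (1 + c(L/π)²)∫(u')², while ||u||_{H^1}² ≤ (1 + (L/π)²)∫(u')²; dividing yields the same α.) With (π/L)² = π^2 and c = -19/10, the largest admissible constant is α = ((π/L)² + c)/((π/L)² + 1).
Simplifying, α = (-19/10 + π^2)/(1 + π^2).


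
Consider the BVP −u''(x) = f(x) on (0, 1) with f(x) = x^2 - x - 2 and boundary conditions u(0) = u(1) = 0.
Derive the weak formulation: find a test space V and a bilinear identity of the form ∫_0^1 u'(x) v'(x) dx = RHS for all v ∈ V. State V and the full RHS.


V = H^1_0(0, 1) (so v(0) = v(1) = 0); weak form: ∫_0^1 u'v' dx = ∫_0^1 (x^2 - x - 2) v dx for all v ∈ V.

Multiply both sides by a test function v and integrate from 0 to 1:
  ∫_0^1 −u''(x) v(x) dx = ∫_0^1 f(x) v(x) dx.
Integrate the LHS by parts once:
  ∫_0^1 −u'' v dx = −[u'(x) v(x)]_0^1 + ∫_0^1 u'(x) v'(x) dx.
Thus ∫_0^1 u'(x) v'(x) dx = ∫_0^1 f(x) v(x) dx + [u'(x) v(x)]_0^1.
Choose V so that boundary terms are either known or forced to vanish.
u is Dirichlet: u(0) = u(1) = 0. Let V = H^1_0(0, 1); then v(0) = v(1) = 0, and [u' v]_0^1 = 0.
Weak formulation: find u (satisfying any essential BC) such that ∫_0^1 u'(x) v'(x) dx = ∫_0^1 f v dx for all v ∈ V.
Substituting f(x) = x^2 - x - 2, the right-hand side is ∫_0^1 (x^2 - x - 2) v dx.


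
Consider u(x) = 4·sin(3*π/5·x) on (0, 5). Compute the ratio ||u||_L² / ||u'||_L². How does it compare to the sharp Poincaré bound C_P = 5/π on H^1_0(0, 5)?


||u||_L² / ||u'||_L² = 5/(3*π) < C_P = 5/π.

u(x) = 4·sin(3*π/5·x), so u'(x) = 12*π*cos(3*π*x/5)/5.
Writing u(x) = A·sin(kπx/L) with A = 4 and k = 3, use ∫_0^L sin²(kπx/L) dx = L/2 and ∫_0^L cos²(kπx/L) dx = L/2.
u² = 16·sin²(3*π/5·x) and (u')² = 144*π^2/25·cos²(3*π/5·x), and each of sin², cos² integrates to L/2 = 5/2 over (0, 5).
∫_0^5 u² dx = 40, so ||u||_L² = 2*sqrt(10).
∫_0^5 (u')² dx = 72*π^2/5, so ||u'||_L² = 6*sqrt(10)*π/5.
Ratio ||u||_L² / ||u'||_L² = 5/(3*π).
Sharp Poincaré constant on H^1_0(0, 5) is C_P = L/π = 5/π, achieved by sin(π/5·x).
This is the k = 3 harmonic; the ratio L/(kπ) is strictly less than C_P = L/π, consistent with the sharp inequality ||u||_L² ≤ C_P ||u'||_L².


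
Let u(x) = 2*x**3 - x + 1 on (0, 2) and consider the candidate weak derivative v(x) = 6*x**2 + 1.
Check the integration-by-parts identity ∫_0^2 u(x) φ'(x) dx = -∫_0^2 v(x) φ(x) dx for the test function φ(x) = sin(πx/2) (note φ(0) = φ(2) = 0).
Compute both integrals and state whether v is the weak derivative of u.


LHS = -44/π + 192/π^3, RHS = -52/π + 192/π^3. No, v is not the weak derivative of u.

u(x) = 2*x**3 - x + 1, classical derivative u'(x) = 6*x**2 - 1.
φ(x) = sin(πx/2), so φ'(x) = π*cos(π*x/2)/2.
Note φ(0) = φ(2) = 0, so the boundary term u·φ vanishes.
LHS = ∫_0^2 u(x) φ'(x) dx = ∫_0^2 (π*x^3*cos(π*x/2) - π*x*cos(π*x/2)/2 + π*cos(π*x/2)/2) dx. Term by term:
  ∫_0^2 π*cos(π*x/2)/2 dx = 0;  ∫_0^2 π*x^3*cos(π*x/2) dx = -48/π + 192/π^3;  ∫_0^2 -π*x*cos(π*x/2)/2 dx = 4/π.
Sum: 0 + -48/π + 192/π^3 + 4/π = -44/π + 192/π^3.
So LHS = -44/π + 192/π^3.
∫_0^2 v(x) φ(x) dx = ∫_0^2 (6*x^2*sin(π*x/2) + sin(π*x/2)) dx. Term by term:
  ∫_0^2 6*x^2*sin(π*x/2) dx = -192/π^3 + 48/π;  ∫_0^2 sin(π*x/2) dx = 4/π.
Sum: -192/π^3 + 48/π + 4/π = -192/π^3 + 52/π.
So RHS = -∫_0^2 v(x) φ(x) dx = -52/π + 192/π^3.
LHS − RHS = 8/π ≠ 0, so the identity fails.
(For a valid weak derivative the identity must hold for EVERY test function, in particular this one. The failure shows v is NOT the weak derivative of u.)
Correct weak derivative would be u'(x) = 6*x**2 - 1.


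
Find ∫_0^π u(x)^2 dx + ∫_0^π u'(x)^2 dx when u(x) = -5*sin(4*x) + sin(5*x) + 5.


||u||_{H^1(0,π)}^2 = 4 + 501*π/2

u'(x) = -20*cos(4*x) + 5*cos(5*x).
Expand u² and (u')² and integrate term by term on (0, π), using: for integers n ≥ 1, ∫_0^π sin²(nx) dx = ∫_0^π cos²(nx) dx = π/2; for n ≠ n', ∫_0^π sin(nx)sin(n'x) dx = ∫_0^π cos(nx)cos(n'x) dx = 0; and by product-to-sum, ∫_0^π sin(nx)cos(n'x) dx = ½∫_0^π [sin((n+n')x) + sin((n−n')x)] dx, which is 0 when n+n' is even and 2n/(n²−n'²) when n+n' is odd (it need not vanish on (0, π)). For the constant mode: ∫_0^π 1 dx = π, ∫_0^π cos(nx) dx = 0, ∫_0^π sin(nx) dx = (1−(−1)^n)/n.
  u² squared terms: (5)²·∫1 dx = 25·π = 25*π;  (-5)²·∫sin(4x)² dx = 25·π/2 = 25*π/2;  (1)²·∫sin(5x)² dx = 1·π/2 = π/2.
  u² cross terms: 2·(5)·(-5)·∫1·sin(4x) dx = -50·(0) = 0;  2·(5)·(1)·∫1·sin(5x) dx = 10·(2/5) = 4;  2·(-5)·(1)·∫sin(4x)·sin(5x) dx = -10·(0) = 0.
  So ∫_0^π u² dx = 25*π + 25*π/2 + π/2 + 0 + 4 + 0 = 4 + 38*π.
  (u')² squared terms: (-20)²·∫cos(4x)² dx = 400·π/2 = 200*π;  (5)²·∫cos(5x)² dx = 25·π/2 = 25*π/2.
  (u')² cross terms: 2·(-20)·(5)·∫cos(4x)·cos(5x) dx = -200·(0) = 0.
  So ∫_0^π (u')² dx = 200*π + 25*π/2 + 0 = 425*π/2.
||u||_{H^1}^2 = (4 + 38*π) + (425*π/2) = 4 + 501*π/2.


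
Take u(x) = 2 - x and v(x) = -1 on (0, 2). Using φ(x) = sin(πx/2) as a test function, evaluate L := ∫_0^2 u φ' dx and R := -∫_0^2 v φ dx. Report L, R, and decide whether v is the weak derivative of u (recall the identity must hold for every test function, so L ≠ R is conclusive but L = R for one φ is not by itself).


LHS = 4/π, RHS = 4/π. Yes, v = u' weakly.

u(x) = 2 - x, classical derivative u'(x) = -1.
φ(x) = sin(πx/2), so φ'(x) = π*cos(π*x/2)/2.
Note φ(0) = φ(2) = 0, so the boundary term u·φ vanishes.
LHS = ∫_0^2 u(x) φ'(x) dx = ∫_0^2 (-π*x*cos(π*x/2)/2 + π*cos(π*x/2)) dx. Term by term:
  ∫_0^2 π*cos(π*x/2) dx = 0;  ∫_0^2 -π*x*cos(π*x/2)/2 dx = 4/π.
Sum: 0 + 4/π = 4/π.
So LHS = 4/π.
∫_0^2 v(x) φ(x) dx = ∫_0^2 (-sin(π*x/2)) dx. Term by term:
  ∫_0^2 -sin(π*x/2) dx = -4/π.
So RHS = -∫_0^2 v(x) φ(x) dx = 4/π.
LHS = RHS, so the identity holds for this test φ.
Moreover u is smooth here and v(x) = u'(x) = -1 pointwise, so the identity holds for every test function. Hence v is the weak derivative of u.


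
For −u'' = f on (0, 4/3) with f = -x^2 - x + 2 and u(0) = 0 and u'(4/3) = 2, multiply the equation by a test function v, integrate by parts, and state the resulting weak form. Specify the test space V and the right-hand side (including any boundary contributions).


V = {v ∈ H^1(0, 4/3) : v(0) = 0} (test functions vanish at x = 0 where u is specified); weak form: ∫_0^4/3 u'v' dx = ∫_0^4/3 (-x^2 - x + 2) v dx + 2·v(4/3) for all v ∈ V.

Multiply both sides by a test function v and integrate from 0 to 4/3:
  ∫_0^4/3 −u''(x) v(x) dx = ∫_0^4/3 f(x) v(x) dx.
Integrate the LHS by parts once:
  ∫_0^4/3 −u'' v dx = −[u'(x) v(x)]_0^4/3 + ∫_0^4/3 u'(x) v'(x) dx.
Thus ∫_0^4/3 u'(x) v'(x) dx = ∫_0^4/3 f(x) v(x) dx + [u'(x) v(x)]_0^4/3.
Choose V so that boundary terms are either known or forced to vanish.
Mixed BC: u(0) = 0 (Dirichlet) and u'(4/3) = 2 (Neumann). Define V = {v ∈ H^1(0, 4/3) : v(0) = 0}. Then [u' v]_0^4/3 = u'(4/3)·v(4/3) − u'(0)·0 = 2·v(4/3).
Weak formulation: find u (satisfying any essential BC) such that ∫_0^4/3 u'(x) v'(x) dx = ∫_0^4/3 f v dx + 2·v(4/3) for all v ∈ V (Dirichlet at 0 absorbed into V; Neumann datum at x = 4/3 contributes the boundary term).
Substituting f(x) = -x^2 - x + 2, the right-hand side is ∫_0^4/3 (-x^2 - x + 2) v dx + 2·v(4/3).


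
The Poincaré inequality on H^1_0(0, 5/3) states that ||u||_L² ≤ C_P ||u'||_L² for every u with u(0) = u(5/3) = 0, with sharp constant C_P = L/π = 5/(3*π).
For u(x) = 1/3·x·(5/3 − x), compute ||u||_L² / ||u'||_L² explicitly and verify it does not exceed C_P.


||u||_L² / ||u'||_L² = sqrt(10)/6 < C_P = 5/(3*π).

u(x) = 1/3·x·(5/3 − x), so u'(x) = 5/9 - 2*x/3.
u(x) = 1/3·x·(5/3 − x) vanishes at x = 0 and x = 5/3, so u ∈ H^1_0(0, 5/3). Differentiate via the product rule and integrate the resulting polynomials term by term.
  ∫_0^5/3 u² dx = ∫_0^5/3 (x^4/9 - 10*x^3/27 + 25*x^2/81) dx. Term by term:
    ∫_0^5/3 x^4/9 dx = 625/2187;  ∫_0^5/3 -10*x^3/27 dx = -3125/4374;  ∫_0^5/3 25*x^2/81 dx = 3125/6561.
  Sum: 625/2187 − 3125/4374 + 3125/6561 = 625/13122.
  ∫_0^5/3 (u')² dx = ∫_0^5/3 (4*x^2/9 - 20*x/27 + 25/81) dx. Term by term:
    ∫_0^5/3 4*x^2/9 dx = 500/729;  ∫_0^5/3 -20*x/27 dx = -250/243;  ∫_0^5/3 25/81 dx = 125/243.
  Sum: 500/729 − 250/243 + 125/243 = 125/729.
∫_0^5/3 u² dx = 625/13122, so ||u||_L² = 25*sqrt(2)/162.
∫_0^5/3 (u')² dx = 125/729, so ||u'||_L² = 5*sqrt(5)/27.
Ratio ||u||_L² / ||u'||_L² = sqrt(10)/6.
Sharp Poincaré constant on H^1_0(0, 5/3) is C_P = L/π = 5/(3*π), achieved by sin(3*π/5·x).
A polynomial bump cannot attain the sharp Poincaré constant (only the first sine eigenfunction does), so the ratio is strictly less than C_P, consistent with ||u||_L² ≤ C_P ||u'||_L².


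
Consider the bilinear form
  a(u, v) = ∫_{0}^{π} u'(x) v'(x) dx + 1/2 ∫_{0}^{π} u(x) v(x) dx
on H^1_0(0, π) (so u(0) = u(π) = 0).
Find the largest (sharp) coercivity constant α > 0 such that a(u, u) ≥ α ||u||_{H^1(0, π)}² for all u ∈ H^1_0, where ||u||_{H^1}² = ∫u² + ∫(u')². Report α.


α = 3/4

Coercivity of a(·,·) on H^1_0(0, π) means a(u, u) ≥ α ||u||_{H^1}² for every u ∈ H^1_0.
The interval has length L = π, and Poincaré/coercivity depend only on L. Here a(u, u) = ∫(u')² + (1/2)·∫u².
Here 0 < c = 1/2 < 1. The condition a(u,u) ≥ α||u||_{H^1}² reads (1−α)∫(u')² ≥ (α−c)∫u². Any admissible α is ≤ 1 (rapidly oscillating u have ∫u²/∫(u')² → 0), and α = 1 would force 0 ≥ (1−c)∫u², impossible since c < 1; so 1−α > 0. By the sharp Poincaré inequality on H^1_0 of an interval of length L, ∫(u')² ≥ (π/L)²∫u² with equality for the first sine mode sin(π(x−x₀)/L) (x₀ the left endpoint), so the inequality holds for all u iff (1−α)(π/L)² ≥ α − c, i.e. α ≤ ((π/L)² + c)/((π/L)² + 1) = (1 + c(L/π)²)/(1 + (L/π)²). With (π/L)² = 1 and c = 1/2, the largest admissible constant is α = ((π/L)² + c)/((π/L)² + 1).
Simplifying, α = 3/4.


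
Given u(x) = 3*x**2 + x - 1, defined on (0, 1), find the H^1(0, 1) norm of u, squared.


||u||_{H^1}^2 = 619/30

The H^1 norm (squared) on an interval (0, L) is
  ||u||_{H^1}^2 = ∫_0^L u(x)^2 dx + ∫_0^L u'(x)^2 dx.
Compute u'(x) = 6*x + 1.
Then u(x)^2 = 9*x**4 + 6*x**3 - 5*x**2 - 2*x + 1 and u'(x)^2 = 36*x**2 + 12*x + 1.
Integrate each monomial from 0 to 1 using ∫_0^1 c·x^n dx = c·1^(n+1)/(n+1):
  ∫_0^1 u(x)^2 dx = ∫_0^1 (9*x^4 + 6*x^3 - 5*x^2 - 2*x + 1) dx. Term by term:
    ∫_0^1 9*x^4 dx = 9/5;  ∫_0^1 6*x^3 dx = 3/2;  ∫_0^1 -5*x^2 dx = -5/3;
    ∫_0^1 -2*x dx = -1;  ∫_0^1 1 dx = 1.
  Sum: 9/5 + 3/2 − 5/3 − 1 + 1 = 49/30.
  ∫_0^1 u'(x)^2 dx = ∫_0^1 (36*x^2 + 12*x + 1) dx. Term by term:
    ∫_0^1 36*x^2 dx = 12;  ∫_0^1 12*x dx = 6;  ∫_0^1 1 dx = 1.
  Sum: 12 + 6 + 1 = 19.
Adding: ||u||_{H^1}^2 = 49/30 + 19 = 619/30.


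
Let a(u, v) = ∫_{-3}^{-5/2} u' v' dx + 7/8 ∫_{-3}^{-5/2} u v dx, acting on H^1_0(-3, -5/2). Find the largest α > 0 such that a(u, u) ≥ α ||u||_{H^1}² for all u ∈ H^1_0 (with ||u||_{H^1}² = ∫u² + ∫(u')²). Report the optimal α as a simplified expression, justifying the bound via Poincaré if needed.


α = (7 + 32*π^2)/(8*(1 + 4*π^2))

Coercivity of a(·,·) on H^1_0(-3, -5/2) means a(u, u) ≥ α ||u||_{H^1}² for every u ∈ H^1_0.
The interval has length L = 1/2, and Poincaré/coercivity depend only on L. Here a(u, u) = ∫(u')² + (7/8)·∫u².
Here 0 < c = 7/8 < 1. The condition a(u,u) ≥ α||u||_{H^1}² reads (1−α)∫(u')² ≥ (α−c)∫u². Any admissible α is ≤ 1 (rapidly oscillating u have ∫u²/∫(u')² → 0), and α = 1 would force 0 ≥ (1−c)∫u², impossible since c < 1; so 1−α > 0. By the sharp Poincaré inequality on H^1_0 of an interval of length L, ∫(u')² ≥ (π/L)²∫u² with equality for the first sine mode sin(π(x−x₀)/L) (x₀ the left endpoint), so the inequality holds for all u iff (1−α)(π/L)² ≥ α − c, i.e. α ≤ ((π/L)² + c)/((π/L)² + 1) = (1 + c(L/π)²)/(1 + (L/π)²). With (π/L)² = 4*π^2 and c = 7/8, the largest admissible constant is α = ((π/L)² + c)/((π/L)² + 1).
Simplifying, α = (7 + 32*π^2)/(8*(1 + 4*π^2)).


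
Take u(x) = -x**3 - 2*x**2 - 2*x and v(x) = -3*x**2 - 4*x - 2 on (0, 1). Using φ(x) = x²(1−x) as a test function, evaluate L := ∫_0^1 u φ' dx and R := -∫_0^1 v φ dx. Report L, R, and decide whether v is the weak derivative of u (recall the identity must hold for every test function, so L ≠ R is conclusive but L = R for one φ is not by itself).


LHS = 7/15, RHS = 7/15. Yes, v = u' weakly.

u(x) = -x**3 - 2*x**2 - 2*x, classical derivative u'(x) = -3*x**2 - 4*x - 2.
φ(x) = x²(1−x), so φ'(x) = x*(2 - 3*x).
Note φ(0) = φ(1) = 0, so the boundary term u·φ vanishes.
LHS = ∫_0^1 u(x) φ'(x) dx = ∫_0^1 (3*x^5 + 4*x^4 + 2*x^3 - 4*x^2) dx. Term by term:
  ∫_0^1 3*x^5 dx = 1/2;  ∫_0^1 4*x^4 dx = 4/5;  ∫_0^1 2*x^3 dx = 1/2;
  ∫_0^1 -4*x^2 dx = -4/3.
Sum: 1/2 + 4/5 + 1/2 − 4/3 = 7/15.
So LHS = 7/15.
∫_0^1 v(x) φ(x) dx = ∫_0^1 (3*x^5 + x^4 - 2*x^3 - 2*x^2) dx. Term by term:
  ∫_0^1 3*x^5 dx = 1/2;  ∫_0^1 x^4 dx = 1/5;  ∫_0^1 -2*x^3 dx = -1/2;
  ∫_0^1 -2*x^2 dx = -2/3.
Sum: 1/2 + 1/5 − 1/2 − 2/3 = -7/15.
So RHS = -∫_0^1 v(x) φ(x) dx = 7/15.
LHS = RHS, so the identity holds for this test φ.
Moreover u is smooth here and v(x) = u'(x) = -3*x**2 - 4*x - 2 pointwise, so the identity holds for every test function. Hence v is the weak derivative of u.


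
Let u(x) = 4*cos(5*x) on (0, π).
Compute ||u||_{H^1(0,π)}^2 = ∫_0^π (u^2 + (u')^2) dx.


||u||_{H^1(0,π)}^2 = 208*π

u'(x) = -20*sin(5*x).
Expand u² and (u')² and integrate term by term on (0, π), using: for integers n ≥ 1, ∫_0^π sin²(nx) dx = ∫_0^π cos²(nx) dx = π/2; for n ≠ n', ∫_0^π sin(nx)sin(n'x) dx = ∫_0^π cos(nx)cos(n'x) dx = 0; and by product-to-sum, ∫_0^π sin(nx)cos(n'x) dx = ½∫_0^π [sin((n+n')x) + sin((n−n')x)] dx, which is 0 when n+n' is even and 2n/(n²−n'²) when n+n' is odd (it need not vanish on (0, π)).
  u² squared terms: (4)²·∫cos(5x)² dx = 16·π/2 = 8*π.
  So ∫_0^π u² dx = 8*π.
  (u')² squared terms: (-20)²·∫sin(5x)² dx = 400·π/2 = 200*π.
  So ∫_0^π (u')² dx = 200*π.
||u||_{H^1}^2 = (8*π) + (200*π) = 208*π.


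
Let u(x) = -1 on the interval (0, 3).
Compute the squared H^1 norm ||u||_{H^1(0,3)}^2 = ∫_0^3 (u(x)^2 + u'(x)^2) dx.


||u||_{H^1}^2 = 3

The H^1 norm (squared) on an interval (0, L) is
  ||u||_{H^1}^2 = ∫_0^L u(x)^2 dx + ∫_0^L u'(x)^2 dx.
Compute u'(x) = 0.
Then u(x)^2 = 1 and u'(x)^2 = 0.
Integrate each monomial from 0 to 3 using ∫_0^3 c·x^n dx = c·3^(n+1)/(n+1):
  ∫_0^3 u(x)^2 dx = ∫_0^3 (1) dx. Term by term:
    ∫_0^3 1 dx = 3.
  ∫_0^3 u'(x)^2 dx = ∫_0^3 (0) dx. Term by term:
    ∫_0^3 0 dx = 0.
Adding: ||u||_{H^1}^2 = 3 + 0 = 3.


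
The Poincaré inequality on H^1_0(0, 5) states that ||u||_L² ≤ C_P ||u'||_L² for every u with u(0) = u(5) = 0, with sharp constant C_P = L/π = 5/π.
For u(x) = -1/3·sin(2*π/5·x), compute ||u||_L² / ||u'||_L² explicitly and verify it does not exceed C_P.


||u||_L² / ||u'||_L² = 5/(2*π) < C_P = 5/π.

u(x) = -1/3·sin(2*π/5·x), so u'(x) = -2*π*cos(2*π*x/5)/15.
Writing u(x) = A·sin(kπx/L) with A = -1/3 and k = 2, use ∫_0^L sin²(kπx/L) dx = L/2 and ∫_0^L cos²(kπx/L) dx = L/2.
u² = 1/9·sin²(2*π/5·x) and (u')² = 4*π^2/225·cos²(2*π/5·x), and each of sin², cos² integrates to L/2 = 5/2 over (0, 5).
∫_0^5 u² dx = 5/18, so ||u||_L² = sqrt(10)/6.
∫_0^5 (u')² dx = 2*π^2/45, so ||u'||_L² = sqrt(10)*π/15.
Ratio ||u||_L² / ||u'||_L² = 5/(2*π).
Sharp Poincaré constant on H^1_0(0, 5) is C_P = L/π = 5/π, achieved by sin(π/5·x).
This is the k = 2 harmonic; the ratio L/(kπ) is strictly less than C_P = L/π, consistent with the sharp inequality ||u||_L² ≤ C_P ||u'||_L².


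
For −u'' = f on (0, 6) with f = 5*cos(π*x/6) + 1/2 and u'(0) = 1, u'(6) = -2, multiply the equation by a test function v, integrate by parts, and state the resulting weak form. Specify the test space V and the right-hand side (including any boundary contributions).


V = H^1(0, 6) (v unrestricted at boundary; u is determined up to an additive constant); weak form: ∫_0^6 u'v' dx = ∫_0^6 (5*cos(π*x/6) + 1/2) v dx − 2·v(6) − v(0) for all v ∈ V.

Multiply both sides by a test function v and integrate from 0 to 6:
  ∫_0^6 −u''(x) v(x) dx = ∫_0^6 f(x) v(x) dx.
Integrate the LHS by parts once:
  ∫_0^6 −u'' v dx = −[u'(x) v(x)]_0^6 + ∫_0^6 u'(x) v'(x) dx.
Thus ∫_0^6 u'(x) v'(x) dx = ∫_0^6 f(x) v(x) dx + [u'(x) v(x)]_0^6.
Choose V so that boundary terms are either known or forced to vanish.
u has inhomogeneous Neumann u'(0) = 1, u'(6) = -2. [u' v]_0^6 = (-2)·v(6) − (1)·v(0) = − 2·v(6) − v(0). Take V = H^1(0, 6); boundary term becomes part of RHS.
Weak formulation: find u (satisfying any essential BC) such that ∫_0^6 u'(x) v'(x) dx = ∫_0^6 f v dx − 2·v(6) − v(0) for all v ∈ V (Neumann data are natural BCs: they enter the RHS as boundary terms).
Substituting f(x) = 5*cos(π*x/6) + 1/2, the right-hand side is ∫_0^6 (5*cos(π*x/6) + 1/2) v dx − 2·v(6) − v(0).
Compatibility check (pure Neumann): taking v ≡ 1 ∈ V gives 0 = ∫_0^6 f dx + (-2) − (1), i.e. ∫_0^6 f dx must equal u'(0) − u'(6) = 3. Indeed ∫_0^6 (5*cos(π*x/6) + 1/2) dx = 3, so the data are compatible. The solution is then unique only up to an additive constant (fix it e.g. by requiring ∫_0^6 u dx = 0).


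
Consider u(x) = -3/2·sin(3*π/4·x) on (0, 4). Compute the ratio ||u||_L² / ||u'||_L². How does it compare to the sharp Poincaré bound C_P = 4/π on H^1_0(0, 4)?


||u||_L² / ||u'||_L² = 4/(3*π) < C_P = 4/π.

u(x) = -3/2·sin(3*π/4·x), so u'(x) = -9*π*cos(3*π*x/4)/8.
Writing u(x) = A·sin(kπx/L) with A = -3/2 and k = 3, use ∫_0^L sin²(kπx/L) dx = L/2 and ∫_0^L cos²(kπx/L) dx = L/2.
u² = 9/4·sin²(3*π/4·x) and (u')² = 81*π^2/64·cos²(3*π/4·x), and each of sin², cos² integrates to L/2 = 2 over (0, 4).
∫_0^4 u² dx = 9/2, so ||u||_L² = 3*sqrt(2)/2.
∫_0^4 (u')² dx = 81*π^2/32, so ||u'||_L² = 9*sqrt(2)*π/8.
Ratio ||u||_L² / ||u'||_L² = 4/(3*π).
Sharp Poincaré constant on H^1_0(0, 4) is C_P = L/π = 4/π, achieved by sin(π/4·x).
This is the k = 3 harmonic; the ratio L/(kπ) is strictly less than C_P = L/π, consistent with the sharp inequality ||u||_L² ≤ C_P ||u'||_L².


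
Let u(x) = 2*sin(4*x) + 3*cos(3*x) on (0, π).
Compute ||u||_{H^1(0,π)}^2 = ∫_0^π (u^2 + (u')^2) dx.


||u||_{H^1(0,π)}^2 = 960/7 + 79*π

u'(x) = -9*sin(3*x) + 8*cos(4*x).
Expand u² and (u')² and integrate term by term on (0, π), using: for integers n ≥ 1, ∫_0^π sin²(nx) dx = ∫_0^π cos²(nx) dx = π/2; for n ≠ n', ∫_0^π sin(nx)sin(n'x) dx = ∫_0^π cos(nx)cos(n'x) dx = 0; and by product-to-sum, ∫_0^π sin(nx)cos(n'x) dx = ½∫_0^π [sin((n+n')x) + sin((n−n')x)] dx, which is 0 when n+n' is even and 2n/(n²−n'²) when n+n' is odd (it need not vanish on (0, π)).
  u² squared terms: (2)²·∫sin(4x)² dx = 4·π/2 = 2*π;  (3)²·∫cos(3x)² dx = 9·π/2 = 9*π/2.
  u² cross terms: 2·(2)·(3)·∫sin(4x)·cos(3x) dx = 12·(8/7) = 96/7.
  So ∫_0^π u² dx = 2*π + 9*π/2 + 96/7 = 96/7 + 13*π/2.
  (u')² squared terms: (-9)²·∫sin(3x)² dx = 81·π/2 = 81*π/2;  (8)²·∫cos(4x)² dx = 64·π/2 = 32*π.
  (u')² cross terms: 2·(-9)·(8)·∫sin(3x)·cos(4x) dx = -144·(-6/7) = 864/7.
  So ∫_0^π (u')² dx = 81*π/2 + 32*π + 864/7 = 864/7 + 145*π/2.
||u||_{H^1}^2 = (96/7 + 13*π/2) + (864/7 + 145*π/2) = 960/7 + 79*π.


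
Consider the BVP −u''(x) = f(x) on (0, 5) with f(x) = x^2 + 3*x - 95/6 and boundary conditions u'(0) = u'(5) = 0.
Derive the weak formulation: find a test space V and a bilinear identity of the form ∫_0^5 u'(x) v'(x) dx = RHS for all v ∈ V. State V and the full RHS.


V = H^1(0, 5) (no boundary constraint on v; u is determined up to an additive constant); weak form: ∫_0^5 u'v' dx = ∫_0^5 (x^2 + 3*x - 95/6) v dx for all v ∈ V.

Multiply both sides by a test function v and integrate from 0 to 5:
  ∫_0^5 −u''(x) v(x) dx = ∫_0^5 f(x) v(x) dx.
Integrate the LHS by parts once:
  ∫_0^5 −u'' v dx = −[u'(x) v(x)]_0^5 + ∫_0^5 u'(x) v'(x) dx.
Thus ∫_0^5 u'(x) v'(x) dx = ∫_0^5 f(x) v(x) dx + [u'(x) v(x)]_0^5.
Choose V so that boundary terms are either known or forced to vanish.
u has homogeneous Neumann: u'(0) = u'(5) = 0. So [u' v]_0^5 = 0·v(5) − 0·v(0) = 0 for any v; take V = H^1(0, 5).
Weak formulation: find u (satisfying any essential BC) such that ∫_0^5 u'(x) v'(x) dx = ∫_0^5 f v dx for all v ∈ V (homogeneous Neumann, so boundary terms vanish).
Substituting f(x) = x^2 + 3*x - 95/6, the right-hand side is ∫_0^5 (x^2 + 3*x - 95/6) v dx.
Compatibility check (pure Neumann): taking v ≡ 1 ∈ V gives 0 = ∫_0^5 f dx + (0) − (0), i.e. ∫_0^5 f dx must equal u'(0) − u'(5) = 0. Indeed ∫_0^5 (x^2 + 3*x - 95/6) dx = 0, so the data are compatible. The solution is then unique only up to an additive constant (fix it e.g. by requiring ∫_0^5 u dx = 0).


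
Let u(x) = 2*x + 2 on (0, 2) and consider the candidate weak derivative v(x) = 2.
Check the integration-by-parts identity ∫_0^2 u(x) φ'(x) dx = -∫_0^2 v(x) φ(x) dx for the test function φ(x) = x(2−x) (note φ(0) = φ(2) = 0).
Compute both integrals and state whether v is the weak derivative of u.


LHS = -8/3, RHS = -8/3. Yes, v = u' weakly.

u(x) = 2*x + 2, classical derivative u'(x) = 2.
φ(x) = x(2−x), so φ'(x) = 2 - 2*x.
Note φ(0) = φ(2) = 0, so the boundary term u·φ vanishes.
LHS = ∫_0^2 u(x) φ'(x) dx = ∫_0^2 (4 - 4*x^2) dx. Term by term:
  ∫_0^2 -4*x^2 dx = -32/3;  ∫_0^2 4 dx = 8.
Sum: -32/3 + 8 = -8/3.
So LHS = -8/3.
∫_0^2 v(x) φ(x) dx = ∫_0^2 (-2*x^2 + 4*x) dx. Term by term:
  ∫_0^2 -2*x^2 dx = -16/3;  ∫_0^2 4*x dx = 8.
Sum: -16/3 + 8 = 8/3.
So RHS = -∫_0^2 v(x) φ(x) dx = -8/3.
LHS = RHS, so the identity holds for this test φ.
Moreover u is smooth here and v(x) = u'(x) = 2 pointwise, so the identity holds for every test function. Hence v is the weak derivative of u.


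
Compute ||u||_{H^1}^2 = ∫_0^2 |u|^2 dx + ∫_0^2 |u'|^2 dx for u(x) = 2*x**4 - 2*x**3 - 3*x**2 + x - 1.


||u||_{H^1}^2 = 7528/45

The H^1 norm (squared) on an interval (0, L) is
  ||u||_{H^1}^2 = ∫_0^L u(x)^2 dx + ∫_0^L u'(x)^2 dx.
Compute u'(x) = 8*x**3 - 6*x**2 - 6*x + 1.
Then u(x)^2 = 4*x**8 - 8*x**7 - 8*x**6 + 16*x**5 + x**4 - 2*x**3 + 7*x**2 - 2*x + 1 and u'(x)^2 = 64*x**6 - 96*x**5 - 60*x**4 + 88*x**3 + 24*x**2 - 12*x + 1.
Integrate each monomial from 0 to 2 using ∫_0^2 c·x^n dx = c·2^(n+1)/(n+1):
  ∫_0^2 u(x)^2 dx = ∫_0^2 (4*x^8 - 8*x^7 - 8*x^6 + 16*x^5 + x^4 - 2*x^3 + 7*x^2 - 2*x + 1) dx. Term by term:
    ∫_0^2 4*x^8 dx = 2048/9;  ∫_0^2 -8*x^7 dx = -256;  ∫_0^2 -8*x^6 dx = -1024/7;
    ∫_0^2 16*x^5 dx = 512/3;  ∫_0^2 x^4 dx = 32/5;  ∫_0^2 -2*x^3 dx = -8;
    ∫_0^2 7*x^2 dx = 56/3;  ∫_0^2 -2*x dx = -4;  ∫_0^2 1 dx = 2.
  Sum: 2048/9 − 256 − 1024/7 + 512/3 + 32/5 − 8 + 56/3 − 4 + 2 = 3466/315.
  ∫_0^2 u'(x)^2 dx = ∫_0^2 (64*x^6 - 96*x^5 - 60*x^4 + 88*x^3 + 24*x^2 - 12*x + 1) dx. Term by term:
    ∫_0^2 64*x^6 dx = 8192/7;  ∫_0^2 -96*x^5 dx = -1024;  ∫_0^2 -60*x^4 dx = -384;
    ∫_0^2 88*x^3 dx = 352;  ∫_0^2 24*x^2 dx = 64;  ∫_0^2 -12*x dx = -24;
    ∫_0^2 1 dx = 2.
  Sum: 8192/7 − 1024 − 384 + 352 + 64 − 24 + 2 = 1094/7.
Adding: ||u||_{H^1}^2 = 3466/315 + 1094/7 = 7528/45.


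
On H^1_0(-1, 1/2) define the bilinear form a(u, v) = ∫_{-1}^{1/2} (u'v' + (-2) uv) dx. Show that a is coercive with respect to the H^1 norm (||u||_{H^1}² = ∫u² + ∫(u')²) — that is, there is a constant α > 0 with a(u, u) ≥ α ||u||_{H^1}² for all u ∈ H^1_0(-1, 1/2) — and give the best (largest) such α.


α = 2*(-9 + 2*π^2)/(9 + 4*π^2)

Coercivity of a(·,·) on H^1_0(-1, 1/2) means a(u, u) ≥ α ||u||_{H^1}² for every u ∈ H^1_0.
The interval has length L = 3/2, and Poincaré/coercivity depend only on L. Here a(u, u) = ∫(u')² + (-2)·∫u².
Here c = -2 < 0 with |c| < (π/L)² = 4*π^2/9, so coercivity still holds. The condition a(u,u) ≥ α||u||_{H^1}² reads (1−α)∫(u')² ≥ (α−c)∫u². Any admissible α is ≤ 1 (rapidly oscillating u have ∫u²/∫(u')² → 0), and α = 1 would force 0 ≥ (1−c)∫u², impossible since c < 1; so 1−α > 0. By the sharp Poincaré inequality on H^1_0 of an interval of length L, ∫(u')² ≥ (π/L)²∫u² with equality for the first sine mode sin(π(x−x₀)/L) (x₀ the left endpoint), so the inequality holds for all u iff (1−α)(π/L)² ≥ α − c, i.e. α ≤ ((π/L)² + c)/((π/L)² + 1) = (1 + c(L/π)²)/(1 + (L/π)²). (Direct route, valid since c ≤ 0: Poincaré gives c∫u² ≥ c(L/π)²∫(u')², so a(u,u) ≥ (1 + c(L/π)²)∫(u')², while ||u||_{H^1}² ≤ (1 + (L/π)²)∫(u')²; dividing yields the same α.) With (π/L)² = 4*π^2/9 and c = -2, the largest admissible constant is α = ((π/L)² + c)/((π/L)² + 1).
Simplifying, α = 2*(-9 + 2*π^2)/(9 + 4*π^2).


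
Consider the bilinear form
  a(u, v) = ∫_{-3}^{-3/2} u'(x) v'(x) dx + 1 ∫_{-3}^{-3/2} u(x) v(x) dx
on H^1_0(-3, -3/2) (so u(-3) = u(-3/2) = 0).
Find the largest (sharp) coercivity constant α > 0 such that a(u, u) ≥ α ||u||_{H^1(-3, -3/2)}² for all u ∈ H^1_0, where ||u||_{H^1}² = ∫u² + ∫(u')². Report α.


α = 1

Coercivity of a(·,·) on H^1_0(-3, -3/2) means a(u, u) ≥ α ||u||_{H^1}² for every u ∈ H^1_0.
The interval has length L = 3/2, and Poincaré/coercivity depend only on L. Here a(u, u) = ∫(u')² + (1)·∫u².
Here c = 1 ≥ 1, so a(u,u) = ∫(u')² + c∫u² ≥ ∫(u')² + ∫u² = ||u||_{H^1}², i.e. α = 1 works. No larger α is possible: a(u,u) ≥ α||u||_{H^1}² means (1−α)∫(u')² ≥ (α−c)∫u², and for the modes u_n = sin(nπ(x−x₀)/L) (x₀ the left endpoint) one has ∫u_n²/∫(u_n')² = (L/(nπ))² → 0, so a(u_n,u_n)/||u_n||_{H^1}² → 1. Hence the optimal constant is α = 1.
Therefore α = 1.


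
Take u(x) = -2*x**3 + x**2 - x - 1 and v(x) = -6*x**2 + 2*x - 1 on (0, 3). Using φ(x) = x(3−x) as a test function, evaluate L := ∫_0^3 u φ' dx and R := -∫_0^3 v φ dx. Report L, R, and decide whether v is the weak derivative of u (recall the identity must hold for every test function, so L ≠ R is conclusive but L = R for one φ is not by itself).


LHS = 639/10, RHS = 639/10. Yes, v = u' weakly.

u(x) = -2*x**3 + x**2 - x - 1, classical derivative u'(x) = -6*x**2 + 2*x - 1.
φ(x) = x(3−x), so φ'(x) = 3 - 2*x.
Note φ(0) = φ(3) = 0, so the boundary term u·φ vanishes.
LHS = ∫_0^3 u(x) φ'(x) dx = ∫_0^3 (4*x^4 - 8*x^3 + 5*x^2 - x - 3) dx. Term by term:
  ∫_0^3 4*x^4 dx = 972/5;  ∫_0^3 -8*x^3 dx = -162;  ∫_0^3 5*x^2 dx = 45;
  ∫_0^3 -x dx = -9/2;  ∫_0^3 -3 dx = -9.
Sum: 972/5 − 162 + 45 − 9/2 − 9 = 639/10.
So LHS = 639/10.
∫_0^3 v(x) φ(x) dx = ∫_0^3 (6*x^4 - 20*x^3 + 7*x^2 - 3*x) dx. Term by term:
  ∫_0^3 6*x^4 dx = 1458/5;  ∫_0^3 -20*x^3 dx = -405;  ∫_0^3 7*x^2 dx = 63;
  ∫_0^3 -3*x dx = -27/2.
Sum: 1458/5 − 405 + 63 − 27/2 = -639/10.
So RHS = -∫_0^3 v(x) φ(x) dx = 639/10.
LHS = RHS, so the identity holds for this test φ.
Moreover u is smooth here and v(x) = u'(x) = -6*x**2 + 2*x - 1 pointwise, so the identity holds for every test function. Hence v is the weak derivative of u.
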